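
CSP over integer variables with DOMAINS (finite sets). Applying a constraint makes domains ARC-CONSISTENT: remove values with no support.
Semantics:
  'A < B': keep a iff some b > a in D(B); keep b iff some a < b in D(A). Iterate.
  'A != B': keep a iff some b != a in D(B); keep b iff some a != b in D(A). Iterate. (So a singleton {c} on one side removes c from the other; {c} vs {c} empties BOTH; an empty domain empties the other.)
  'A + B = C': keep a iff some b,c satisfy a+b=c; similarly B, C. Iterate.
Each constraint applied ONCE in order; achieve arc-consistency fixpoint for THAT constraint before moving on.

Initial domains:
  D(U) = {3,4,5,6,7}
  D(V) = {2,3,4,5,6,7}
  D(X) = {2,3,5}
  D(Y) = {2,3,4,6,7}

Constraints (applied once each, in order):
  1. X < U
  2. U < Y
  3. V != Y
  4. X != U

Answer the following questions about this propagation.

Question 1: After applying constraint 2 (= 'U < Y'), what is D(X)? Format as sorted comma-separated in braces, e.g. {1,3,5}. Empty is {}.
Answer: {2,3,5}

Derivation:
Constraint 1 (X < U) on D(X)={2,3,5} D(U)={3,4,5,6,7}: no change
Constraint 2 (U < Y) on D(U)={3,4,5,6,7} D(Y)={2,3,4,6,7}: U {3,4,5,6,7}->{3,4,5,6}; Y {2,3,4,6,7}->{4,6,7}
So after constraint 2: D(X) = {2,3,5}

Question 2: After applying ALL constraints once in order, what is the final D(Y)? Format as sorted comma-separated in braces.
Answer: {4,6,7}

Derivation:
Constraint 1 (X < U) on D(X)={2,3,5} D(U)={3,4,5,6,7}: no change
Constraint 2 (U < Y) on D(U)={3,4,5,6,7} D(Y)={2,3,4,6,7}: U {3,4,5,6,7}->{3,4,5,6}; Y {2,3,4,6,7}->{4,6,7}
Constraint 3 (V != Y) on D(V)={2,3,4,5,6,7} D(Y)={4,6,7}: no change
Constraint 4 (X != U) on D(X)={2,3,5} D(U)={3,4,5,6}: no change
So after all 4 constraints: D(Y) = {4,6,7}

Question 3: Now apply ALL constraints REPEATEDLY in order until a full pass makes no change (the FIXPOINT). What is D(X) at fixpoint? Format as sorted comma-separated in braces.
pass 0 (initial): D(X)={2,3,5}
pass 1: U {3,4,5,6,7}->{3,4,5,6}; Y {2,3,4,6,7}->{4,6,7}
pass 2: no change
Fixpoint after 2 passes: D(X) = {2,3,5}

Answer: {2,3,5}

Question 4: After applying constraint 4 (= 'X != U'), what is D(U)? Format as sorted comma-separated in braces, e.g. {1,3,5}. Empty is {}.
Constraint 1 (X < U) on D(X)={2,3,5} D(U)={3,4,5,6,7}: no change
Constraint 2 (U < Y) on D(U)={3,4,5,6,7} D(Y)={2,3,4,6,7}: U {3,4,5,6,7}->{3,4,5,6}; Y {2,3,4,6,7}->{4,6,7}
Constraint 3 (V != Y) on D(V)={2,3,4,5,6,7} D(Y)={4,6,7}: no change
Constraint 4 (X != U) on D(X)={2,3,5} D(U)={3,4,5,6}: no change
So after constraint 4: D(U) = {3,4,5,6}

Answer: {3,4,5,6}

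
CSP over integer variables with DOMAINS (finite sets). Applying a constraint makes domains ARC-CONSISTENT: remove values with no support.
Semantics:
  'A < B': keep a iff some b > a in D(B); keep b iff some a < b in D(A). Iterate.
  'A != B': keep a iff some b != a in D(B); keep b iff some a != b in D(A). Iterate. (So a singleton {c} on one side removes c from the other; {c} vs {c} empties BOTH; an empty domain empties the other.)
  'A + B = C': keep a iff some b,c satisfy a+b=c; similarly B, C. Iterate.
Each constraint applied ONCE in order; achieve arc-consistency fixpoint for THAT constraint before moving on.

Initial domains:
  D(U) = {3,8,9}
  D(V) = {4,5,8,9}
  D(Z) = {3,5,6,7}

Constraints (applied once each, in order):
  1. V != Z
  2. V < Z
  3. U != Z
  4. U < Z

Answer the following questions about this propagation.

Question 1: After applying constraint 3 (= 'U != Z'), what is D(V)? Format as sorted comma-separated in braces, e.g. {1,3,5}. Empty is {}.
Answer: {4,5}

Derivation:
Constraint 1 (V != Z) on D(V)={4,5,8,9} D(Z)={3,5,6,7}: no change
Constraint 2 (V < Z) on D(V)={4,5,8,9} D(Z)={3,5,6,7}: V {4,5,8,9}->{4,5}; Z {3,5,6,7}->{5,6,7}
Constraint 3 (U != Z) on D(U)={3,8,9} D(Z)={5,6,7}: no change
So after constraint 3: D(V) = {4,5}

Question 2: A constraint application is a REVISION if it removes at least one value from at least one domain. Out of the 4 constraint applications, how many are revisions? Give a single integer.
Constraint 1 (V != Z) on D(V)={4,5,8,9} D(Z)={3,5,6,7}: no change => not a revision
Constraint 2 (V < Z) on D(V)={4,5,8,9} D(Z)={3,5,6,7}: V {4,5,8,9}->{4,5}; Z {3,5,6,7}->{5,6,7} => REVISION
Constraint 3 (U != Z) on D(U)={3,8,9} D(Z)={5,6,7}: no change => not a revision
Constraint 4 (U < Z) on D(U)={3,8,9} D(Z)={5,6,7}: U {3,8,9}->{3} => REVISION
Total revisions = 2

Answer: 2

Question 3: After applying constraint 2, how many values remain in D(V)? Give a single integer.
Answer: 2

Derivation:
Constraint 1 (V != Z) on D(V)={4,5,8,9} D(Z)={3,5,6,7}: no change
Constraint 2 (V < Z) on D(V)={4,5,8,9} D(Z)={3,5,6,7}: V {4,5,8,9}->{4,5}; Z {3,5,6,7}->{5,6,7}
So after constraint 2: D(V)={4,5}, size = 2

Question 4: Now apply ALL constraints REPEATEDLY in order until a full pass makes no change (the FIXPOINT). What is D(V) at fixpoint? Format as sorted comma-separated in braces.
Answer: {4,5}

Derivation:
pass 0 (initial): D(V)={4,5,8,9}
pass 1: U {3,8,9}->{3}; V {4,5,8,9}->{4,5}; Z {3,5,6,7}->{5,6,7}
pass 2: no change
Fixpoint after 2 passes: D(V) = {4,5}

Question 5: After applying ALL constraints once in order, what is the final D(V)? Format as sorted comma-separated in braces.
Answer: {4,5}

Derivation:
Constraint 1 (V != Z) on D(V)={4,5,8,9} D(Z)={3,5,6,7}: no change
Constraint 2 (V < Z) on D(V)={4,5,8,9} D(Z)={3,5,6,7}: V {4,5,8,9}->{4,5}; Z {3,5,6,7}->{5,6,7}
Constraint 3 (U != Z) on D(U)={3,8,9} D(Z)={5,6,7}: no change
Constraint 4 (U < Z) on D(U)={3,8,9} D(Z)={5,6,7}: U {3,8,9}->{3}
So after all 4 constraints: D(V) = {4,5}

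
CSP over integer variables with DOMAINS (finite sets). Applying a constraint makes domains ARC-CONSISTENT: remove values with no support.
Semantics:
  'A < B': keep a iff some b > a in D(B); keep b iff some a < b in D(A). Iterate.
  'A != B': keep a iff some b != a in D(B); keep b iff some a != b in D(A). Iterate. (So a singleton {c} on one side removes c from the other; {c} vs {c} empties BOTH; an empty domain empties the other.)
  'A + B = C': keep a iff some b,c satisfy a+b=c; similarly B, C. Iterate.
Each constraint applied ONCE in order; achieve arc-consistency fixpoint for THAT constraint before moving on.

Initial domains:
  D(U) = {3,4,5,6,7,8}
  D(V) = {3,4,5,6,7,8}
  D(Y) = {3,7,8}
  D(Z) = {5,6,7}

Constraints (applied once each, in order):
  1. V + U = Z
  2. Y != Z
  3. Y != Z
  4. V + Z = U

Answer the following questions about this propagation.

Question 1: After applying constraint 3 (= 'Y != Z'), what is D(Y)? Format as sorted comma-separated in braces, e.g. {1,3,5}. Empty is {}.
Answer: {3,7,8}

Derivation:
Constraint 1 (V + U = Z) on D(V)={3,4,5,6,7,8} D(U)={3,4,5,6,7,8} D(Z)={5,6,7}: V {3,4,5,6,7,8}->{3,4}; U {3,4,5,6,7,8}->{3,4}; Z {5,6,7}->{6,7}
Constraint 2 (Y != Z) on D(Y)={3,7,8} D(Z)={6,7}: no change
Constraint 3 (Y != Z) on D(Y)={3,7,8} D(Z)={6,7}: no change
So after constraint 3: D(Y) = {3,7,8}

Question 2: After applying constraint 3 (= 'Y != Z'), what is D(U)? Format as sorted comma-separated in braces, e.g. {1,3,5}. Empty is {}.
Constraint 1 (V + U = Z) on D(V)={3,4,5,6,7,8} D(U)={3,4,5,6,7,8} D(Z)={5,6,7}: V {3,4,5,6,7,8}->{3,4}; U {3,4,5,6,7,8}->{3,4}; Z {5,6,7}->{6,7}
Constraint 2 (Y != Z) on D(Y)={3,7,8} D(Z)={6,7}: no change
Constraint 3 (Y != Z) on D(Y)={3,7,8} D(Z)={6,7}: no change
So after constraint 3: D(U) = {3,4}

Answer: {3,4}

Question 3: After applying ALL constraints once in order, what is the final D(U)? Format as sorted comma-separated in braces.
Answer: {}

Derivation:
Constraint 1 (V + U = Z) on D(V)={3,4,5,6,7,8} D(U)={3,4,5,6,7,8} D(Z)={5,6,7}: V {3,4,5,6,7,8}->{3,4}; U {3,4,5,6,7,8}->{3,4}; Z {5,6,7}->{6,7}
Constraint 2 (Y != Z) on D(Y)={3,7,8} D(Z)={6,7}: no change
Constraint 3 (Y != Z) on D(Y)={3,7,8} D(Z)={6,7}: no change
Constraint 4 (V + Z = U) on D(V)={3,4} D(Z)={6,7} D(U)={3,4}: V {3,4}->{}; Z {6,7}->{}; U {3,4}->{}
So after all 4 constraints: D(U) = {}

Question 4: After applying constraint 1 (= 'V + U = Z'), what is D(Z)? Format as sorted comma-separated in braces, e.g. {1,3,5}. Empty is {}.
Constraint 1 (V + U = Z) on D(V)={3,4,5,6,7,8} D(U)={3,4,5,6,7,8} D(Z)={5,6,7}: V {3,4,5,6,7,8}->{3,4}; U {3,4,5,6,7,8}->{3,4}; Z {5,6,7}->{6,7}
So after constraint 1: D(Z) = {6,7}

Answer: {6,7}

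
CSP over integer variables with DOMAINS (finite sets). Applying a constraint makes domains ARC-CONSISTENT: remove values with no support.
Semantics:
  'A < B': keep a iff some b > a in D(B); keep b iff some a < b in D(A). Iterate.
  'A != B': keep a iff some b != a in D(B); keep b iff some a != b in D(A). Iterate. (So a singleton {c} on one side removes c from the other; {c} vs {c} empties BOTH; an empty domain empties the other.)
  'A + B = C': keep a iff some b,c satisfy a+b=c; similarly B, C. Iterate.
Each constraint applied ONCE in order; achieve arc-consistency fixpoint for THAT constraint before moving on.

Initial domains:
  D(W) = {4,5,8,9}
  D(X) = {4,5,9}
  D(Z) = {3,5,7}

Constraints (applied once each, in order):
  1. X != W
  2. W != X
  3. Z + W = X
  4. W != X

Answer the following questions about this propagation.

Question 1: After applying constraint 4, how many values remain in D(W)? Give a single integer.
Constraint 1 (X != W) on D(X)={4,5,9} D(W)={4,5,8,9}: no change
Constraint 2 (W != X) on D(W)={4,5,8,9} D(X)={4,5,9}: no change
Constraint 3 (Z + W = X) on D(Z)={3,5,7} D(W)={4,5,8,9} D(X)={4,5,9}: Z {3,5,7}->{5}; W {4,5,8,9}->{4}; X {4,5,9}->{9}
Constraint 4 (W != X) on D(W)={4} D(X)={9}: no change
So after constraint 4: D(W)={4}, size = 1

Answer: 1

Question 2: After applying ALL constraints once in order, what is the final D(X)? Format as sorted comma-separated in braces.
Constraint 1 (X != W) on D(X)={4,5,9} D(W)={4,5,8,9}: no change
Constraint 2 (W != X) on D(W)={4,5,8,9} D(X)={4,5,9}: no change
Constraint 3 (Z + W = X) on D(Z)={3,5,7} D(W)={4,5,8,9} D(X)={4,5,9}: Z {3,5,7}->{5}; W {4,5,8,9}->{4}; X {4,5,9}->{9}
Constraint 4 (W != X) on D(W)={4} D(X)={9}: no change
So after all 4 constraints: D(X) = {9}

Answer: {9}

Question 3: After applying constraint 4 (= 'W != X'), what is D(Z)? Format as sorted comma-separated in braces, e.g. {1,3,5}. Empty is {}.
Constraint 1 (X != W) on D(X)={4,5,9} D(W)={4,5,8,9}: no change
Constraint 2 (W != X) on D(W)={4,5,8,9} D(X)={4,5,9}: no change
Constraint 3 (Z + W = X) on D(Z)={3,5,7} D(W)={4,5,8,9} D(X)={4,5,9}: Z {3,5,7}->{5}; W {4,5,8,9}->{4}; X {4,5,9}->{9}
Constraint 4 (W != X) on D(W)={4} D(X)={9}: no change
So after constraint 4: D(Z) = {5}

Answer: {5}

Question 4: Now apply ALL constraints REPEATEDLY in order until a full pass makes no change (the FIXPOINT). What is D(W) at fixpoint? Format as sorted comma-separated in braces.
pass 0 (initial): D(W)={4,5,8,9}
pass 1: W {4,5,8,9}->{4}; X {4,5,9}->{9}; Z {3,5,7}->{5}
pass 2: no change
Fixpoint after 2 passes: D(W) = {4}

Answer: {4}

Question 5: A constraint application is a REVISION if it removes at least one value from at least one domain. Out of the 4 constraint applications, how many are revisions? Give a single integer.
Constraint 1 (X != W) on D(X)={4,5,9} D(W)={4,5,8,9}: no change => not a revision
Constraint 2 (W != X) on D(W)={4,5,8,9} D(X)={4,5,9}: no change => not a revision
Constraint 3 (Z + W = X) on D(Z)={3,5,7} D(W)={4,5,8,9} D(X)={4,5,9}: Z {3,5,7}->{5}; W {4,5,8,9}->{4}; X {4,5,9}->{9} => REVISION
Constraint 4 (W != X) on D(W)={4} D(X)={9}: no change => not a revision
Total revisions = 1

Answer: 1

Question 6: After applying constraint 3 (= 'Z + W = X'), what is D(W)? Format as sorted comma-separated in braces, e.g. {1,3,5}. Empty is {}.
Constraint 1 (X != W) on D(X)={4,5,9} D(W)={4,5,8,9}: no change
Constraint 2 (W != X) on D(W)={4,5,8,9} D(X)={4,5,9}: no change
Constraint 3 (Z + W = X) on D(Z)={3,5,7} D(W)={4,5,8,9} D(X)={4,5,9}: Z {3,5,7}->{5}; W {4,5,8,9}->{4}; X {4,5,9}->{9}
So after constraint 3: D(W) = {4}

Answer: {4}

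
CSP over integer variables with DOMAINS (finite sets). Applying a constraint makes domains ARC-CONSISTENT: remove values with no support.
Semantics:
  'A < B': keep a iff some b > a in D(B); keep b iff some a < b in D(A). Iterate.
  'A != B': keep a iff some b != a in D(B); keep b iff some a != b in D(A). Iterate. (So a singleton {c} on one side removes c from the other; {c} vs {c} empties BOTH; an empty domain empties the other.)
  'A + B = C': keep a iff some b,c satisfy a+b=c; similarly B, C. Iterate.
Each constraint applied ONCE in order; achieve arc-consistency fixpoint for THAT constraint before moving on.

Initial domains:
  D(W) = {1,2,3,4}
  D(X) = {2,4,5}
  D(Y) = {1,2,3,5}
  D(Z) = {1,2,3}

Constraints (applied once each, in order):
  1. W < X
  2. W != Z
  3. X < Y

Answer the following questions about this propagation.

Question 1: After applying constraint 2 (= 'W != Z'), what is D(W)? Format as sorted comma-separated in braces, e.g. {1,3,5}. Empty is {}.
Constraint 1 (W < X) on D(W)={1,2,3,4} D(X)={2,4,5}: no change
Constraint 2 (W != Z) on D(W)={1,2,3,4} D(Z)={1,2,3}: no change
So after constraint 2: D(W) = {1,2,3,4}

Answer: {1,2,3,4}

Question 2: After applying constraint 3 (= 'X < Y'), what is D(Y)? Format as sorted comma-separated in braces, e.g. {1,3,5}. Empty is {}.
Answer: {3,5}

Derivation:
Constraint 1 (W < X) on D(W)={1,2,3,4} D(X)={2,4,5}: no change
Constraint 2 (W != Z) on D(W)={1,2,3,4} D(Z)={1,2,3}: no change
Constraint 3 (X < Y) on D(X)={2,4,5} D(Y)={1,2,3,5}: X {2,4,5}->{2,4}; Y {1,2,3,5}->{3,5}
So after constraint 3: D(Y) = {3,5}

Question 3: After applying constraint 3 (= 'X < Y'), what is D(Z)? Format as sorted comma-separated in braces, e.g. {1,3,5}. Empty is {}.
Constraint 1 (W < X) on D(W)={1,2,3,4} D(X)={2,4,5}: no change
Constraint 2 (W != Z) on D(W)={1,2,3,4} D(Z)={1,2,3}: no change
Constraint 3 (X < Y) on D(X)={2,4,5} D(Y)={1,2,3,5}: X {2,4,5}->{2,4}; Y {1,2,3,5}->{3,5}
So after constraint 3: D(Z) = {1,2,3}

Answer: {1,2,3}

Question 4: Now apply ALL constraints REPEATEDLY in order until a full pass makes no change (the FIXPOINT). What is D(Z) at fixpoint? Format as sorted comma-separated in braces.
pass 0 (initial): D(Z)={1,2,3}
pass 1: X {2,4,5}->{2,4}; Y {1,2,3,5}->{3,5}
pass 2: W {1,2,3,4}->{1,2,3}
pass 3: no change
Fixpoint after 3 passes: D(Z) = {1,2,3}

Answer: {1,2,3}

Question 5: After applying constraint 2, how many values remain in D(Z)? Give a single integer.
Constraint 1 (W < X) on D(W)={1,2,3,4} D(X)={2,4,5}: no change
Constraint 2 (W != Z) on D(W)={1,2,3,4} D(Z)={1,2,3}: no change
So after constraint 2: D(Z)={1,2,3}, size = 3

Answer: 3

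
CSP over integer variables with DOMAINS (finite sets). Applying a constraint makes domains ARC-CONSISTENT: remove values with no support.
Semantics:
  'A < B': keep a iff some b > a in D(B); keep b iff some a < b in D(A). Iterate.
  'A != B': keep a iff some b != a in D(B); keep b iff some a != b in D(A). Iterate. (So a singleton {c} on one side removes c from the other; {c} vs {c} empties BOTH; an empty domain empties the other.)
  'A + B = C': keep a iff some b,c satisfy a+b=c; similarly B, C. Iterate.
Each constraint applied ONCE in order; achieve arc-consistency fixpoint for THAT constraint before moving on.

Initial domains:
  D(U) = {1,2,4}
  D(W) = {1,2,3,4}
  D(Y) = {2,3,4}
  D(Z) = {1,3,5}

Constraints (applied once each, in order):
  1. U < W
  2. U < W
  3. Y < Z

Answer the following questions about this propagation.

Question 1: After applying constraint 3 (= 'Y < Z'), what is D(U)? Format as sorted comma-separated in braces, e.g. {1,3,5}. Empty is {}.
Answer: {1,2}

Derivation:
Constraint 1 (U < W) on D(U)={1,2,4} D(W)={1,2,3,4}: U {1,2,4}->{1,2}; W {1,2,3,4}->{2,3,4}
Constraint 2 (U < W) on D(U)={1,2} D(W)={2,3,4}: no change
Constraint 3 (Y < Z) on D(Y)={2,3,4} D(Z)={1,3,5}: Z {1,3,5}->{3,5}
So after constraint 3: D(U) = {1,2}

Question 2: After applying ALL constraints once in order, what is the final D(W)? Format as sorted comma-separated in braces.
Constraint 1 (U < W) on D(U)={1,2,4} D(W)={1,2,3,4}: U {1,2,4}->{1,2}; W {1,2,3,4}->{2,3,4}
Constraint 2 (U < W) on D(U)={1,2} D(W)={2,3,4}: no change
Constraint 3 (Y < Z) on D(Y)={2,3,4} D(Z)={1,3,5}: Z {1,3,5}->{3,5}
So after all 3 constraints: D(W) = {2,3,4}

Answer: {2,3,4}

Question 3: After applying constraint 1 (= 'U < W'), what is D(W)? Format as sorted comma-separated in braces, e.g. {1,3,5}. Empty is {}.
Answer: {2,3,4}

Derivation:
Constraint 1 (U < W) on D(U)={1,2,4} D(W)={1,2,3,4}: U {1,2,4}->{1,2}; W {1,2,3,4}->{2,3,4}
So after constraint 1: D(W) = {2,3,4}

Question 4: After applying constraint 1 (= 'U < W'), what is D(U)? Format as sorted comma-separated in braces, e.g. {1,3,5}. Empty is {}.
Answer: {1,2}

Derivation:
Constraint 1 (U < W) on D(U)={1,2,4} D(W)={1,2,3,4}: U {1,2,4}->{1,2}; W {1,2,3,4}->{2,3,4}
So after constraint 1: D(U) = {1,2}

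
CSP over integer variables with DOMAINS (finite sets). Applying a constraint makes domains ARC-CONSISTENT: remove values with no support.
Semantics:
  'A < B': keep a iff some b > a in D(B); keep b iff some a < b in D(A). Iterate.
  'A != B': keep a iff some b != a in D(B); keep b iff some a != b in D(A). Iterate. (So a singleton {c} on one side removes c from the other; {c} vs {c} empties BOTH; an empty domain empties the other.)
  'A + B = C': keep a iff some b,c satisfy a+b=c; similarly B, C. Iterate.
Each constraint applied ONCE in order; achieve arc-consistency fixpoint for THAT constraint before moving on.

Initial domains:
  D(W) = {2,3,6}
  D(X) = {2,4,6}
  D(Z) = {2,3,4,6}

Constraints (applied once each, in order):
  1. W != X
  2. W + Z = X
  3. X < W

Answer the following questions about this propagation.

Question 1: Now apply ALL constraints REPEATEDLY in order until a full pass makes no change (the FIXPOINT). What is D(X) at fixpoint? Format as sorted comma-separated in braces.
pass 0 (initial): D(X)={2,4,6}
pass 1: W {2,3,6}->{}; X {2,4,6}->{}; Z {2,3,4,6}->{2,3,4}
pass 2: Z {2,3,4}->{}
pass 3: no change
Fixpoint after 3 passes: D(X) = {}

Answer: {}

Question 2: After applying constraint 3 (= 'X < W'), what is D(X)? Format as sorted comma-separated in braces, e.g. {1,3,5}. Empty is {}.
Constraint 1 (W != X) on D(W)={2,3,6} D(X)={2,4,6}: no change
Constraint 2 (W + Z = X) on D(W)={2,3,6} D(Z)={2,3,4,6} D(X)={2,4,6}: W {2,3,6}->{2,3}; Z {2,3,4,6}->{2,3,4}; X {2,4,6}->{4,6}
Constraint 3 (X < W) on D(X)={4,6} D(W)={2,3}: X {4,6}->{}; W {2,3}->{}
So after constraint 3: D(X) = {}

Answer: {}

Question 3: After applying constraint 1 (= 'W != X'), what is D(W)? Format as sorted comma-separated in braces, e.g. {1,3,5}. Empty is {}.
Answer: {2,3,6}

Derivation:
Constraint 1 (W != X) on D(W)={2,3,6} D(X)={2,4,6}: no change
So after constraint 1: D(W) = {2,3,6}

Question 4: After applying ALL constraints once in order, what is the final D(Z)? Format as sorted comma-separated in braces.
Constraint 1 (W != X) on D(W)={2,3,6} D(X)={2,4,6}: no change
Constraint 2 (W + Z = X) on D(W)={2,3,6} D(Z)={2,3,4,6} D(X)={2,4,6}: W {2,3,6}->{2,3}; Z {2,3,4,6}->{2,3,4}; X {2,4,6}->{4,6}
Constraint 3 (X < W) on D(X)={4,6} D(W)={2,3}: X {4,6}->{}; W {2,3}->{}
So after all 3 constraints: D(Z) = {2,3,4}

Answer: {2,3,4}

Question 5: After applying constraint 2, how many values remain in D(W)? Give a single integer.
Constraint 1 (W != X) on D(W)={2,3,6} D(X)={2,4,6}: no change
Constraint 2 (W + Z = X) on D(W)={2,3,6} D(Z)={2,3,4,6} D(X)={2,4,6}: W {2,3,6}->{2,3}; Z {2,3,4,6}->{2,3,4}; X {2,4,6}->{4,6}
So after constraint 2: D(W)={2,3}, size = 2

Answer: 2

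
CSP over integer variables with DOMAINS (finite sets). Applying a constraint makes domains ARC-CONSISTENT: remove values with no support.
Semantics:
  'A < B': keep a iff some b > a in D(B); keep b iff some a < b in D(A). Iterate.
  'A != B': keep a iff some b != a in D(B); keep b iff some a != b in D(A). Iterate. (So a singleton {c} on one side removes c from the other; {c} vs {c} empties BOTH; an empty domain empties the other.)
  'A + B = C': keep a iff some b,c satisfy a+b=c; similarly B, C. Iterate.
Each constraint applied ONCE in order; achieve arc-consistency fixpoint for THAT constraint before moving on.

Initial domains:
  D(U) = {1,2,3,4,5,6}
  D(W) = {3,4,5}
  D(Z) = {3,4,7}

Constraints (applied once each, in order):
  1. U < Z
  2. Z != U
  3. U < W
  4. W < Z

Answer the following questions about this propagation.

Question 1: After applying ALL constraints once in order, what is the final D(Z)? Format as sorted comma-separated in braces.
Answer: {4,7}

Derivation:
Constraint 1 (U < Z) on D(U)={1,2,3,4,5,6} D(Z)={3,4,7}: no change
Constraint 2 (Z != U) on D(Z)={3,4,7} D(U)={1,2,3,4,5,6}: no change
Constraint 3 (U < W) on D(U)={1,2,3,4,5,6} D(W)={3,4,5}: U {1,2,3,4,5,6}->{1,2,3,4}
Constraint 4 (W < Z) on D(W)={3,4,5} D(Z)={3,4,7}: Z {3,4,7}->{4,7}
So after all 4 constraints: D(Z) = {4,7}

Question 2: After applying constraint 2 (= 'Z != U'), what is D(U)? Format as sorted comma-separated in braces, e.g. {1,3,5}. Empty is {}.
Constraint 1 (U < Z) on D(U)={1,2,3,4,5,6} D(Z)={3,4,7}: no change
Constraint 2 (Z != U) on D(Z)={3,4,7} D(U)={1,2,3,4,5,6}: no change
So after constraint 2: D(U) = {1,2,3,4,5,6}

Answer: {1,2,3,4,5,6}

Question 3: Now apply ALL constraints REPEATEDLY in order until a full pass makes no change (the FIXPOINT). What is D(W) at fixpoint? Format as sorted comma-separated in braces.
Answer: {3,4,5}

Derivation:
pass 0 (initial): D(W)={3,4,5}
pass 1: U {1,2,3,4,5,6}->{1,2,3,4}; Z {3,4,7}->{4,7}
pass 2: no change
Fixpoint after 2 passes: D(W) = {3,4,5}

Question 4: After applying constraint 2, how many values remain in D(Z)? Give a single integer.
Answer: 3

Derivation:
Constraint 1 (U < Z) on D(U)={1,2,3,4,5,6} D(Z)={3,4,7}: no change
Constraint 2 (Z != U) on D(Z)={3,4,7} D(U)={1,2,3,4,5,6}: no change
So after constraint 2: D(Z)={3,4,7}, size = 3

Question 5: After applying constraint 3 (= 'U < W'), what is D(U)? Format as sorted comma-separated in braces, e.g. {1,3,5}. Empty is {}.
Answer: {1,2,3,4}

Derivation:
Constraint 1 (U < Z) on D(U)={1,2,3,4,5,6} D(Z)={3,4,7}: no change
Constraint 2 (Z != U) on D(Z)={3,4,7} D(U)={1,2,3,4,5,6}: no change
Constraint 3 (U < W) on D(U)={1,2,3,4,5,6} D(W)={3,4,5}: U {1,2,3,4,5,6}->{1,2,3,4}
So after constraint 3: D(U) = {1,2,3,4}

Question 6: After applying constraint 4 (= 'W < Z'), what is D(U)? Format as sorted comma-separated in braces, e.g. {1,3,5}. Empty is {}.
Answer: {1,2,3,4}

Derivation:
Constraint 1 (U < Z) on D(U)={1,2,3,4,5,6} D(Z)={3,4,7}: no change
Constraint 2 (Z != U) on D(Z)={3,4,7} D(U)={1,2,3,4,5,6}: no change
Constraint 3 (U < W) on D(U)={1,2,3,4,5,6} D(W)={3,4,5}: U {1,2,3,4,5,6}->{1,2,3,4}
Constraint 4 (W < Z) on D(W)={3,4,5} D(Z)={3,4,7}: Z {3,4,7}->{4,7}
So after constraint 4: D(U) = {1,2,3,4}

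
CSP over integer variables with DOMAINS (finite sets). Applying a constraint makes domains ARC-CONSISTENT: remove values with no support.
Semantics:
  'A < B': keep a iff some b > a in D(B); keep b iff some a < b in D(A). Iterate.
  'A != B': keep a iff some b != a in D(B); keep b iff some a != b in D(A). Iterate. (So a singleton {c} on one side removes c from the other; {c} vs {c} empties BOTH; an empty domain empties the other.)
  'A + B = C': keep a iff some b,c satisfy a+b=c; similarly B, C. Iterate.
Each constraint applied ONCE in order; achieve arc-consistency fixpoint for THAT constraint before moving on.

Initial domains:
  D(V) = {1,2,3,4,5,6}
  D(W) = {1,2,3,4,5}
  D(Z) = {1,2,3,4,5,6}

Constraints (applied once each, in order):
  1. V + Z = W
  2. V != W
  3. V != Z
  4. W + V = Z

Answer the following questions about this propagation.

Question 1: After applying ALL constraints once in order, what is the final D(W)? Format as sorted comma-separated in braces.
Answer: {2,3}

Derivation:
Constraint 1 (V + Z = W) on D(V)={1,2,3,4,5,6} D(Z)={1,2,3,4,5,6} D(W)={1,2,3,4,5}: V {1,2,3,4,5,6}->{1,2,3,4}; Z {1,2,3,4,5,6}->{1,2,3,4}; W {1,2,3,4,5}->{2,3,4,5}
Constraint 2 (V != W) on D(V)={1,2,3,4} D(W)={2,3,4,5}: no change
Constraint 3 (V != Z) on D(V)={1,2,3,4} D(Z)={1,2,3,4}: no change
Constraint 4 (W + V = Z) on D(W)={2,3,4,5} D(V)={1,2,3,4} D(Z)={1,2,3,4}: W {2,3,4,5}->{2,3}; V {1,2,3,4}->{1,2}; Z {1,2,3,4}->{3,4}
So after all 4 constraints: D(W) = {2,3}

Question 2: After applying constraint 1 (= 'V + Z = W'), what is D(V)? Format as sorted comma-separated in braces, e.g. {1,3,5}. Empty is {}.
Answer: {1,2,3,4}

Derivation:
Constraint 1 (V + Z = W) on D(V)={1,2,3,4,5,6} D(Z)={1,2,3,4,5,6} D(W)={1,2,3,4,5}: V {1,2,3,4,5,6}->{1,2,3,4}; Z {1,2,3,4,5,6}->{1,2,3,4}; W {1,2,3,4,5}->{2,3,4,5}
So after constraint 1: D(V) = {1,2,3,4}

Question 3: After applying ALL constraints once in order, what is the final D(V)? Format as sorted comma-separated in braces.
Answer: {1,2}

Derivation:
Constraint 1 (V + Z = W) on D(V)={1,2,3,4,5,6} D(Z)={1,2,3,4,5,6} D(W)={1,2,3,4,5}: V {1,2,3,4,5,6}->{1,2,3,4}; Z {1,2,3,4,5,6}->{1,2,3,4}; W {1,2,3,4,5}->{2,3,4,5}
Constraint 2 (V != W) on D(V)={1,2,3,4} D(W)={2,3,4,5}: no change
Constraint 3 (V != Z) on D(V)={1,2,3,4} D(Z)={1,2,3,4}: no change
Constraint 4 (W + V = Z) on D(W)={2,3,4,5} D(V)={1,2,3,4} D(Z)={1,2,3,4}: W {2,3,4,5}->{2,3}; V {1,2,3,4}->{1,2}; Z {1,2,3,4}->{3,4}
So after all 4 constraints: D(V) = {1,2}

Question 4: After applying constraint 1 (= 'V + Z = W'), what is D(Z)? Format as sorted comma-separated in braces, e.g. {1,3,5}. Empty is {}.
Answer: {1,2,3,4}

Derivation:
Constraint 1 (V + Z = W) on D(V)={1,2,3,4,5,6} D(Z)={1,2,3,4,5,6} D(W)={1,2,3,4,5}: V {1,2,3,4,5,6}->{1,2,3,4}; Z {1,2,3,4,5,6}->{1,2,3,4}; W {1,2,3,4,5}->{2,3,4,5}
So after constraint 1: D(Z) = {1,2,3,4}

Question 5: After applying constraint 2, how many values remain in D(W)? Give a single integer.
Constraint 1 (V + Z = W) on D(V)={1,2,3,4,5,6} D(Z)={1,2,3,4,5,6} D(W)={1,2,3,4,5}: V {1,2,3,4,5,6}->{1,2,3,4}; Z {1,2,3,4,5,6}->{1,2,3,4}; W {1,2,3,4,5}->{2,3,4,5}
Constraint 2 (V != W) on D(V)={1,2,3,4} D(W)={2,3,4,5}: no change
So after constraint 2: D(W)={2,3,4,5}, size = 4

Answer: 4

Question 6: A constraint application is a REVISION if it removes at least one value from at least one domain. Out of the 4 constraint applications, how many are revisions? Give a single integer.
Constraint 1 (V + Z = W) on D(V)={1,2,3,4,5,6} D(Z)={1,2,3,4,5,6} D(W)={1,2,3,4,5}: V {1,2,3,4,5,6}->{1,2,3,4}; Z {1,2,3,4,5,6}->{1,2,3,4}; W {1,2,3,4,5}->{2,3,4,5} => REVISION
Constraint 2 (V != W) on D(V)={1,2,3,4} D(W)={2,3,4,5}: no change => not a revision
Constraint 3 (V != Z) on D(V)={1,2,3,4} D(Z)={1,2,3,4}: no change => not a revision
Constraint 4 (W + V = Z) on D(W)={2,3,4,5} D(V)={1,2,3,4} D(Z)={1,2,3,4}: W {2,3,4,5}->{2,3}; V {1,2,3,4}->{1,2}; Z {1,2,3,4}->{3,4} => REVISION
Total revisions = 2

Answer: 2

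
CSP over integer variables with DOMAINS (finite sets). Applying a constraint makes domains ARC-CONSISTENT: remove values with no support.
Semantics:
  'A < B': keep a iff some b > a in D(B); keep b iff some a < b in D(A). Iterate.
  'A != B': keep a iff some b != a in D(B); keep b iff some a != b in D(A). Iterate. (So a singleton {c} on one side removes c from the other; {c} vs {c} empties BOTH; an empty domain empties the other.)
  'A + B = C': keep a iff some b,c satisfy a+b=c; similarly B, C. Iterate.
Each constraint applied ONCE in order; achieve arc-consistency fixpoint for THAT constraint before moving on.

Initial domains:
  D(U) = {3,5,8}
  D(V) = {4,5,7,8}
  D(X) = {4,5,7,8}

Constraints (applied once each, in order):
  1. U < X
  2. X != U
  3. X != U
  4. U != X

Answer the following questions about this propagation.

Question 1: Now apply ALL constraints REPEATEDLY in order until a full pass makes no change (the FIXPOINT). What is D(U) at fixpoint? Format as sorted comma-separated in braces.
Answer: {3,5}

Derivation:
pass 0 (initial): D(U)={3,5,8}
pass 1: U {3,5,8}->{3,5}
pass 2: no change
Fixpoint after 2 passes: D(U) = {3,5}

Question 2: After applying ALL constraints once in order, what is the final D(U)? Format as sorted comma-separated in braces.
Constraint 1 (U < X) on D(U)={3,5,8} D(X)={4,5,7,8}: U {3,5,8}->{3,5}
Constraint 2 (X != U) on D(X)={4,5,7,8} D(U)={3,5}: no change
Constraint 3 (X != U) on D(X)={4,5,7,8} D(U)={3,5}: no change
Constraint 4 (U != X) on D(U)={3,5} D(X)={4,5,7,8}: no change
So after all 4 constraints: D(U) = {3,5}

Answer: {3,5}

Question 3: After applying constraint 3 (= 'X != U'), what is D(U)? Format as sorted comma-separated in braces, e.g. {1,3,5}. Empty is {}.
Constraint 1 (U < X) on D(U)={3,5,8} D(X)={4,5,7,8}: U {3,5,8}->{3,5}
Constraint 2 (X != U) on D(X)={4,5,7,8} D(U)={3,5}: no change
Constraint 3 (X != U) on D(X)={4,5,7,8} D(U)={3,5}: no change
So after constraint 3: D(U) = {3,5}

Answer: {3,5}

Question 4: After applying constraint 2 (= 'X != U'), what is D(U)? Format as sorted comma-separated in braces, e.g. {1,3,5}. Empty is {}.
Constraint 1 (U < X) on D(U)={3,5,8} D(X)={4,5,7,8}: U {3,5,8}->{3,5}
Constraint 2 (X != U) on D(X)={4,5,7,8} D(U)={3,5}: no change
So after constraint 2: D(U) = {3,5}

Answer: {3,5}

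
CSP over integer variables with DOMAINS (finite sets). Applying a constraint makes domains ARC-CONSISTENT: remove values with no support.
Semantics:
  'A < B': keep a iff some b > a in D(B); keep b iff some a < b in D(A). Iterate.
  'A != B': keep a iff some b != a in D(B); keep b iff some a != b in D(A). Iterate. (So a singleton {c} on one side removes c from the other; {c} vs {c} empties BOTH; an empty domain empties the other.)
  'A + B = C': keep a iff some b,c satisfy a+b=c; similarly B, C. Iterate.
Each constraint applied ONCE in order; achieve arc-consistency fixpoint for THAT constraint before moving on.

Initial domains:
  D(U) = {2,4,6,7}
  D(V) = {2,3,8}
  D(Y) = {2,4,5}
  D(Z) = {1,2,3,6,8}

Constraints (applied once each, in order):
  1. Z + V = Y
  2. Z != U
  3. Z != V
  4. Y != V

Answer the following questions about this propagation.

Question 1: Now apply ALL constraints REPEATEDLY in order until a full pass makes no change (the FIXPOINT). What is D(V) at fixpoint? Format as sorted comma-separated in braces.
pass 0 (initial): D(V)={2,3,8}
pass 1: V {2,3,8}->{2,3}; Y {2,4,5}->{4,5}; Z {1,2,3,6,8}->{1,2,3}
pass 2: no change
Fixpoint after 2 passes: D(V) = {2,3}

Answer: {2,3}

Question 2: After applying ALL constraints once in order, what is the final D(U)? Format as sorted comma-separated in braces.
Constraint 1 (Z + V = Y) on D(Z)={1,2,3,6,8} D(V)={2,3,8} D(Y)={2,4,5}: Z {1,2,3,6,8}->{1,2,3}; V {2,3,8}->{2,3}; Y {2,4,5}->{4,5}
Constraint 2 (Z != U) on D(Z)={1,2,3} D(U)={2,4,6,7}: no change
Constraint 3 (Z != V) on D(Z)={1,2,3} D(V)={2,3}: no change
Constraint 4 (Y != V) on D(Y)={4,5} D(V)={2,3}: no change
So after all 4 constraints: D(U) = {2,4,6,7}

Answer: {2,4,6,7}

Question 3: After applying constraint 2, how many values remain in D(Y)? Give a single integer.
Answer: 2

Derivation:
Constraint 1 (Z + V = Y) on D(Z)={1,2,3,6,8} D(V)={2,3,8} D(Y)={2,4,5}: Z {1,2,3,6,8}->{1,2,3}; V {2,3,8}->{2,3}; Y {2,4,5}->{4,5}
Constraint 2 (Z != U) on D(Z)={1,2,3} D(U)={2,4,6,7}: no change
So after constraint 2: D(Y)={4,5}, size = 2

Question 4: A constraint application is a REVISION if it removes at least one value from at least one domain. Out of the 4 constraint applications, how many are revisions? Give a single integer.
Constraint 1 (Z + V = Y) on D(Z)={1,2,3,6,8} D(V)={2,3,8} D(Y)={2,4,5}: Z {1,2,3,6,8}->{1,2,3}; V {2,3,8}->{2,3}; Y {2,4,5}->{4,5} => REVISION
Constraint 2 (Z != U) on D(Z)={1,2,3} D(U)={2,4,6,7}: no change => not a revision
Constraint 3 (Z != V) on D(Z)={1,2,3} D(V)={2,3}: no change => not a revision
Constraint 4 (Y != V) on D(Y)={4,5} D(V)={2,3}: no change => not a revision
Total revisions = 1

Answer: 1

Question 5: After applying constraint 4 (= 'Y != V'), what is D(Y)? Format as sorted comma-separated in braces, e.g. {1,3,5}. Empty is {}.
Constraint 1 (Z + V = Y) on D(Z)={1,2,3,6,8} D(V)={2,3,8} D(Y)={2,4,5}: Z {1,2,3,6,8}->{1,2,3}; V {2,3,8}->{2,3}; Y {2,4,5}->{4,5}
Constraint 2 (Z != U) on D(Z)={1,2,3} D(U)={2,4,6,7}: no change
Constraint 3 (Z != V) on D(Z)={1,2,3} D(V)={2,3}: no change
Constraint 4 (Y != V) on D(Y)={4,5} D(V)={2,3}: no change
So after constraint 4: D(Y) = {4,5}

Answer: {4,5}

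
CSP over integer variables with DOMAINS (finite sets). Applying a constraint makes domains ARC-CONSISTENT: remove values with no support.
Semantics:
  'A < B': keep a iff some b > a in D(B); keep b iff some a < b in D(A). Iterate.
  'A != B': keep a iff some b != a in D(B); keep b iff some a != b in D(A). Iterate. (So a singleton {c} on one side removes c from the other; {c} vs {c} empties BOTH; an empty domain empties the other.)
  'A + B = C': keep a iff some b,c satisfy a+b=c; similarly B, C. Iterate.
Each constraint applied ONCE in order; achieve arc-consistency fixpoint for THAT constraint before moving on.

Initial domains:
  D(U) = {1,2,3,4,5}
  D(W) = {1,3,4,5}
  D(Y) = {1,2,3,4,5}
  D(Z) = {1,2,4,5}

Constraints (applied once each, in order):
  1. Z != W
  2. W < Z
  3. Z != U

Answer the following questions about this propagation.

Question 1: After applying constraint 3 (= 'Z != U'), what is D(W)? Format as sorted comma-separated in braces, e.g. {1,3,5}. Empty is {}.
Constraint 1 (Z != W) on D(Z)={1,2,4,5} D(W)={1,3,4,5}: no change
Constraint 2 (W < Z) on D(W)={1,3,4,5} D(Z)={1,2,4,5}: W {1,3,4,5}->{1,3,4}; Z {1,2,4,5}->{2,4,5}
Constraint 3 (Z != U) on D(Z)={2,4,5} D(U)={1,2,3,4,5}: no change
So after constraint 3: D(W) = {1,3,4}

Answer: {1,3,4}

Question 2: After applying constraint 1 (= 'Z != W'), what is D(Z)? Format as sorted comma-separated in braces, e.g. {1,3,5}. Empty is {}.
Answer: {1,2,4,5}

Derivation:
Constraint 1 (Z != W) on D(Z)={1,2,4,5} D(W)={1,3,4,5}: no change
So after constraint 1: D(Z) = {1,2,4,5}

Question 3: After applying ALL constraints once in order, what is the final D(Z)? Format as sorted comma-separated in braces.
Answer: {2,4,5}

Derivation:
Constraint 1 (Z != W) on D(Z)={1,2,4,5} D(W)={1,3,4,5}: no change
Constraint 2 (W < Z) on D(W)={1,3,4,5} D(Z)={1,2,4,5}: W {1,3,4,5}->{1,3,4}; Z {1,2,4,5}->{2,4,5}
Constraint 3 (Z != U) on D(Z)={2,4,5} D(U)={1,2,3,4,5}: no change
So after all 3 constraints: D(Z) = {2,4,5}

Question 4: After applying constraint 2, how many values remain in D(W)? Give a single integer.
Constraint 1 (Z != W) on D(Z)={1,2,4,5} D(W)={1,3,4,5}: no change
Constraint 2 (W < Z) on D(W)={1,3,4,5} D(Z)={1,2,4,5}: W {1,3,4,5}->{1,3,4}; Z {1,2,4,5}->{2,4,5}
So after constraint 2: D(W)={1,3,4}, size = 3

Answer: 3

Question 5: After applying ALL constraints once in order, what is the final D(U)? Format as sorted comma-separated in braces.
Constraint 1 (Z != W) on D(Z)={1,2,4,5} D(W)={1,3,4,5}: no change
Constraint 2 (W < Z) on D(W)={1,3,4,5} D(Z)={1,2,4,5}: W {1,3,4,5}->{1,3,4}; Z {1,2,4,5}->{2,4,5}
Constraint 3 (Z != U) on D(Z)={2,4,5} D(U)={1,2,3,4,5}: no change
So after all 3 constraints: D(U) = {1,2,3,4,5}

Answer: {1,2,3,4,5}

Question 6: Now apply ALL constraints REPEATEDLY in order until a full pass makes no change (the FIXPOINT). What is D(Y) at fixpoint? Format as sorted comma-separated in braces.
pass 0 (initial): D(Y)={1,2,3,4,5}
pass 1: W {1,3,4,5}->{1,3,4}; Z {1,2,4,5}->{2,4,5}
pass 2: no change
Fixpoint after 2 passes: D(Y) = {1,2,3,4,5}

Answer: {1,2,3,4,5}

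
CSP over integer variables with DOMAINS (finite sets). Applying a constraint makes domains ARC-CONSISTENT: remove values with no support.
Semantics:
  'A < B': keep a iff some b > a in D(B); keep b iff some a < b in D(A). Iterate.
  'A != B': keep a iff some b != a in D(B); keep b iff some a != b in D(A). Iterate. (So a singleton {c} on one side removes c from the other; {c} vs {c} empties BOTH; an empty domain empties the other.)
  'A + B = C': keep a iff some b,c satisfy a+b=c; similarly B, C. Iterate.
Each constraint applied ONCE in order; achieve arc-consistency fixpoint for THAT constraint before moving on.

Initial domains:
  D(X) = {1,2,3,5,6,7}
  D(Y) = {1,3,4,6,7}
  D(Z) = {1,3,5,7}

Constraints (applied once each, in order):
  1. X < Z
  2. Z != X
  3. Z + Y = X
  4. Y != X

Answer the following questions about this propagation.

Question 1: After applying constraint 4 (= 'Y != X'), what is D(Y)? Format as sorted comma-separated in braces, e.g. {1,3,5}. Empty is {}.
Constraint 1 (X < Z) on D(X)={1,2,3,5,6,7} D(Z)={1,3,5,7}: X {1,2,3,5,6,7}->{1,2,3,5,6}; Z {1,3,5,7}->{3,5,7}
Constraint 2 (Z != X) on D(Z)={3,5,7} D(X)={1,2,3,5,6}: no change
Constraint 3 (Z + Y = X) on D(Z)={3,5,7} D(Y)={1,3,4,6,7} D(X)={1,2,3,5,6}: Z {3,5,7}->{3,5}; Y {1,3,4,6,7}->{1,3}; X {1,2,3,5,6}->{6}
Constraint 4 (Y != X) on D(Y)={1,3} D(X)={6}: no change
So after constraint 4: D(Y) = {1,3}

Answer: {1,3}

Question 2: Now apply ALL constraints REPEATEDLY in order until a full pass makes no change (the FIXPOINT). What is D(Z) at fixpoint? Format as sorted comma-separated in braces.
pass 0 (initial): D(Z)={1,3,5,7}
pass 1: X {1,2,3,5,6,7}->{6}; Y {1,3,4,6,7}->{1,3}; Z {1,3,5,7}->{3,5}
pass 2: X {6}->{}; Y {1,3}->{}; Z {3,5}->{}
pass 3: no change
Fixpoint after 3 passes: D(Z) = {}

Answer: {}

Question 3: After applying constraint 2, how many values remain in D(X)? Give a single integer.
Constraint 1 (X < Z) on D(X)={1,2,3,5,6,7} D(Z)={1,3,5,7}: X {1,2,3,5,6,7}->{1,2,3,5,6}; Z {1,3,5,7}->{3,5,7}
Constraint 2 (Z != X) on D(Z)={3,5,7} D(X)={1,2,3,5,6}: no change
So after constraint 2: D(X)={1,2,3,5,6}, size = 5

Answer: 5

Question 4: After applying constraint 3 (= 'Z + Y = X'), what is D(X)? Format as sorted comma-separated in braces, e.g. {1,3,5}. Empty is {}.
Answer: {6}

Derivation:
Constraint 1 (X < Z) on D(X)={1,2,3,5,6,7} D(Z)={1,3,5,7}: X {1,2,3,5,6,7}->{1,2,3,5,6}; Z {1,3,5,7}->{3,5,7}
Constraint 2 (Z != X) on D(Z)={3,5,7} D(X)={1,2,3,5,6}: no change
Constraint 3 (Z + Y = X) on D(Z)={3,5,7} D(Y)={1,3,4,6,7} D(X)={1,2,3,5,6}: Z {3,5,7}->{3,5}; Y {1,3,4,6,7}->{1,3}; X {1,2,3,5,6}->{6}
So after constraint 3: D(X) = {6}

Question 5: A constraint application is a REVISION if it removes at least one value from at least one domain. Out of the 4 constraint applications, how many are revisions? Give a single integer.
Constraint 1 (X < Z) on D(X)={1,2,3,5,6,7} D(Z)={1,3,5,7}: X {1,2,3,5,6,7}->{1,2,3,5,6}; Z {1,3,5,7}->{3,5,7} => REVISION
Constraint 2 (Z != X) on D(Z)={3,5,7} D(X)={1,2,3,5,6}: no change => not a revision
Constraint 3 (Z + Y = X) on D(Z)={3,5,7} D(Y)={1,3,4,6,7} D(X)={1,2,3,5,6}: Z {3,5,7}->{3,5}; Y {1,3,4,6,7}->{1,3}; X {1,2,3,5,6}->{6} => REVISION
Constraint 4 (Y != X) on D(Y)={1,3} D(X)={6}: no change => not a revision
Total revisions = 2

Answer: 2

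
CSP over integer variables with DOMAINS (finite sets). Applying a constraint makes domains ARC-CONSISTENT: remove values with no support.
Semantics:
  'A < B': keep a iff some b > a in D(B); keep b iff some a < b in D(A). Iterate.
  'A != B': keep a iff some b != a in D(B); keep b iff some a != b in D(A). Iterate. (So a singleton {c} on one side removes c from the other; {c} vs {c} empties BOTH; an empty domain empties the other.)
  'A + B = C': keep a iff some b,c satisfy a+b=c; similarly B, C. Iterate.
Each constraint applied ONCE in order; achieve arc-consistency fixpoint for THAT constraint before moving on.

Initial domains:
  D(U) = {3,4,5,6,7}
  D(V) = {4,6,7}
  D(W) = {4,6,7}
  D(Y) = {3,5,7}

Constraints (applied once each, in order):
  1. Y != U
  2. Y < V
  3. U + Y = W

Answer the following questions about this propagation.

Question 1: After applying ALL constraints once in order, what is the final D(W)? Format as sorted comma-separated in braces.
Answer: {6,7}

Derivation:
Constraint 1 (Y != U) on D(Y)={3,5,7} D(U)={3,4,5,6,7}: no change
Constraint 2 (Y < V) on D(Y)={3,5,7} D(V)={4,6,7}: Y {3,5,7}->{3,5}
Constraint 3 (U + Y = W) on D(U)={3,4,5,6,7} D(Y)={3,5} D(W)={4,6,7}: U {3,4,5,6,7}->{3,4}; Y {3,5}->{3}; W {4,6,7}->{6,7}
So after all 3 constraints: D(W) = {6,7}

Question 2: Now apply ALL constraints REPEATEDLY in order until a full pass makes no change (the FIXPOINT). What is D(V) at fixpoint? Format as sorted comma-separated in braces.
Answer: {4,6,7}

Derivation:
pass 0 (initial): D(V)={4,6,7}
pass 1: U {3,4,5,6,7}->{3,4}; W {4,6,7}->{6,7}; Y {3,5,7}->{3}
pass 2: U {3,4}->{4}; W {6,7}->{7}
pass 3: no change
Fixpoint after 3 passes: D(V) = {4,6,7}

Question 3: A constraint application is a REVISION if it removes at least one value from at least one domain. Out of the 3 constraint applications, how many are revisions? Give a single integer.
Constraint 1 (Y != U) on D(Y)={3,5,7} D(U)={3,4,5,6,7}: no change => not a revision
Constraint 2 (Y < V) on D(Y)={3,5,7} D(V)={4,6,7}: Y {3,5,7}->{3,5} => REVISION
Constraint 3 (U + Y = W) on D(U)={3,4,5,6,7} D(Y)={3,5} D(W)={4,6,7}: U {3,4,5,6,7}->{3,4}; Y {3,5}->{3}; W {4,6,7}->{6,7} => REVISION
Total revisions = 2

Answer: 2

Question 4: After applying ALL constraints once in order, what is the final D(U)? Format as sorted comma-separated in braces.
Constraint 1 (Y != U) on D(Y)={3,5,7} D(U)={3,4,5,6,7}: no change
Constraint 2 (Y < V) on D(Y)={3,5,7} D(V)={4,6,7}: Y {3,5,7}->{3,5}
Constraint 3 (U + Y = W) on D(U)={3,4,5,6,7} D(Y)={3,5} D(W)={4,6,7}: U {3,4,5,6,7}->{3,4}; Y {3,5}->{3}; W {4,6,7}->{6,7}
So after all 3 constraints: D(U) = {3,4}

Answer: {3,4}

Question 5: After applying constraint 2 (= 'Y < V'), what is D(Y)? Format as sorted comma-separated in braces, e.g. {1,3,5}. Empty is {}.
Constraint 1 (Y != U) on D(Y)={3,5,7} D(U)={3,4,5,6,7}: no change
Constraint 2 (Y < V) on D(Y)={3,5,7} D(V)={4,6,7}: Y {3,5,7}->{3,5}
So after constraint 2: D(Y) = {3,5}

Answer: {3,5}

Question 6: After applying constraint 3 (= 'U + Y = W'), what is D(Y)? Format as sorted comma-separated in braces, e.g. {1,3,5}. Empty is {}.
Constraint 1 (Y != U) on D(Y)={3,5,7} D(U)={3,4,5,6,7}: no change
Constraint 2 (Y < V) on D(Y)={3,5,7} D(V)={4,6,7}: Y {3,5,7}->{3,5}
Constraint 3 (U + Y = W) on D(U)={3,4,5,6,7} D(Y)={3,5} D(W)={4,6,7}: U {3,4,5,6,7}->{3,4}; Y {3,5}->{3}; W {4,6,7}->{6,7}
So after constraint 3: D(Y) = {3}

Answer: {3}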